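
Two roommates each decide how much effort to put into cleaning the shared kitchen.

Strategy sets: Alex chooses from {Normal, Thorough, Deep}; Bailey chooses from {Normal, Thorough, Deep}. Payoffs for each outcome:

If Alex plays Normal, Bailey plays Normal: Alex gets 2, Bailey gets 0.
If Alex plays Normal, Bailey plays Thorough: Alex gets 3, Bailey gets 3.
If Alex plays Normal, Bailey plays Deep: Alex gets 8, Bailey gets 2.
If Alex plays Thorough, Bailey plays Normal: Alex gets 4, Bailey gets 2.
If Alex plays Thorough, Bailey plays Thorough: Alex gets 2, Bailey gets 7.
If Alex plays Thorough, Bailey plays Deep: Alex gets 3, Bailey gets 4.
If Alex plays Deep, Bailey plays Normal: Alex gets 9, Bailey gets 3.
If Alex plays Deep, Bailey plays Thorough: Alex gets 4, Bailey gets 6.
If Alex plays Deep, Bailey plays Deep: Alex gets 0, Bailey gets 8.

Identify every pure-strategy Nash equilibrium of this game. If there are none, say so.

(Normal, Normal): Alex can switch to Thorough (2 → 4). Not NE.
(Normal, Thorough): Alex can switch to Deep (3 → 4). Not NE.
(Normal, Deep): Bailey can switch to Thorough (2 → 3). Not NE.
(Thorough, Normal): Alex can switch to Deep (4 → 9). Not NE.
(Thorough, Thorough): Alex can switch to Normal (2 → 3). Not NE.
(Thorough, Deep): Alex can switch to Normal (3 → 8). Not NE.
(Deep, Normal): Bailey can switch to Thorough (3 → 6). Not NE.
(Deep, Thorough): Bailey can switch to Deep (6 → 8). Not NE.
(The remaining 1 profile has a profitable deviation by the same check.)

There is no pure-strategy Nash equilibrium.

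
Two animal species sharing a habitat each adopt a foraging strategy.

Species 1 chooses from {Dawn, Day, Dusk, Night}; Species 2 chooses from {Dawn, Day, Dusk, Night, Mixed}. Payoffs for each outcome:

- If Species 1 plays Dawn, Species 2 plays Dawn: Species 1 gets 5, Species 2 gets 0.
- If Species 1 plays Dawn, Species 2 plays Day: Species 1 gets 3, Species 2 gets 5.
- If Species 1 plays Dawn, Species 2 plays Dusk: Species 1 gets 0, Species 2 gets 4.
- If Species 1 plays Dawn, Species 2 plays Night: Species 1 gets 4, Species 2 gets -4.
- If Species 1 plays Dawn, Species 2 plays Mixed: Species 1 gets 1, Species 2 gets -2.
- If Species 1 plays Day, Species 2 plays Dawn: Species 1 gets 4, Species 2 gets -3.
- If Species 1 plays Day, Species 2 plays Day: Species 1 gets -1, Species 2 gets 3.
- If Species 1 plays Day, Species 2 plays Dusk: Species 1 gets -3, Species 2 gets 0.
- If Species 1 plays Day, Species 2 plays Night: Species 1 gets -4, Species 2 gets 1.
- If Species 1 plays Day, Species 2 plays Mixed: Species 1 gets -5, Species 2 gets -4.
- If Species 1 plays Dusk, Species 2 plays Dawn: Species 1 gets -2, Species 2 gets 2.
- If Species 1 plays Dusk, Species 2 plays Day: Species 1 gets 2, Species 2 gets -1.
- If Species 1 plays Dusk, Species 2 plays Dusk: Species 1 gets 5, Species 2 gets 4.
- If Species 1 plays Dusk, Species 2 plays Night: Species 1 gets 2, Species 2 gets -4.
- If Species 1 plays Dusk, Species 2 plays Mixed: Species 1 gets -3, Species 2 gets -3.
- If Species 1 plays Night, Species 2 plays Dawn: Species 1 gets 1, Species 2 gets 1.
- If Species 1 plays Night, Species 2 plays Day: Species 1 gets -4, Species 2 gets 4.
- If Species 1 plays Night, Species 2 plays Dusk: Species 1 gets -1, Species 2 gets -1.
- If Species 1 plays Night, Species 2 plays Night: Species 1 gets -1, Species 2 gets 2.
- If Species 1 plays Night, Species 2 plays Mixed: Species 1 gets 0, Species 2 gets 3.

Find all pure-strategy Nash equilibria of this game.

Species 1 against Dawn: payoffs 5, 4, -2, 1 → best response Dawn.
Species 1 against Day: payoffs 3, -1, 2, -4 → best response Dawn.
Species 1 against Dusk: payoffs 0, -3, 5, -1 → best response Dusk.
Species 1 against Night: payoffs 4, -4, 2, -1 → best response Dawn.
Species 1 against Mixed: payoffs 1, -5, -3, 0 → best response Dawn.
Species 2 against Dawn: payoffs 0, 5, 4, -4, -2 → best response Day.
Species 2 against Day: payoffs -3, 3, 0, 1, -4 → best response Day.
Species 2 against Dusk: payoffs 2, -1, 4, -4, -3 → best response Dusk.
Species 2 against Night: payoffs 1, 4, -1, 2, 3 → best response Day.
Mutual best responses: (Dawn, Day); (Dusk, Dusk).

Pure-strategy Nash equilibria: (Dawn, Day), (Dusk, Dusk)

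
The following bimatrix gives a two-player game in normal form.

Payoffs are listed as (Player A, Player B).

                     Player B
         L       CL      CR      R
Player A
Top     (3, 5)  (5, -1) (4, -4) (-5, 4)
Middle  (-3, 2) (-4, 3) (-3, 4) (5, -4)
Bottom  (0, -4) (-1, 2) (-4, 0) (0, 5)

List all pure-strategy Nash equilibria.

For each strategy profile, look for a profitable unilateral deviation.
(Top, L): Player A gets 3, best alternative 0; Player B gets 5, best alternative 4. No profitable deviation — NE.
(Top, CL): Player B can switch to L (-1 → 5). Not NE.
(Top, CR): Player B can switch to L (-4 → 5). Not NE.
(Top, R): Player A can switch to Middle (-5 → 5). Not NE.
(Middle, L): Player A can switch to Top (-3 → 3). Not NE.
(Middle, CL): Player A can switch to Top (-4 → 5). Not NE.
(Middle, CR): Player A can switch to Top (-3 → 4). Not NE.
(Middle, R): Player B can switch to L (-4 → 2). Not NE.
(Bottom, L): Player A can switch to Top (0 → 3). Not NE.
(The remaining 3 profiles each have a profitable deviation by the same check.)

The unique pure-strategy Nash equilibrium is (Top, L).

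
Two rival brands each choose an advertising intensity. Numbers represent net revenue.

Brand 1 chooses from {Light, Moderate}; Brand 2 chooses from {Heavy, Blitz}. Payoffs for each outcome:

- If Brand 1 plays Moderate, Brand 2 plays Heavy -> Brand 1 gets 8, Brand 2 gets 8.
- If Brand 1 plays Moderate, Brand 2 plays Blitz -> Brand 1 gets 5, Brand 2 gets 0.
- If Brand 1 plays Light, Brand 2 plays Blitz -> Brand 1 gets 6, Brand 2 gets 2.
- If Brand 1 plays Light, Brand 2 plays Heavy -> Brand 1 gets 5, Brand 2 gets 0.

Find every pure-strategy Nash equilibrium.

Pure-strategy Nash equilibria: (Light, Blitz) and (Moderate, Heavy)

(Light, Heavy): Brand 1 can switch to Moderate (5 → 8). Not NE.
(Light, Blitz): Brand 1 gets 6, best alternative 5; Brand 2 gets 2, best alternative 0. No profitable deviation — NE.
(Moderate, Heavy): Brand 1 gets 8, best alternative 5; Brand 2 gets 8, best alternative 0. No profitable deviation — NE.
(Moderate, Blitz): Brand 1 can switch to Light (5 → 6). Not NE.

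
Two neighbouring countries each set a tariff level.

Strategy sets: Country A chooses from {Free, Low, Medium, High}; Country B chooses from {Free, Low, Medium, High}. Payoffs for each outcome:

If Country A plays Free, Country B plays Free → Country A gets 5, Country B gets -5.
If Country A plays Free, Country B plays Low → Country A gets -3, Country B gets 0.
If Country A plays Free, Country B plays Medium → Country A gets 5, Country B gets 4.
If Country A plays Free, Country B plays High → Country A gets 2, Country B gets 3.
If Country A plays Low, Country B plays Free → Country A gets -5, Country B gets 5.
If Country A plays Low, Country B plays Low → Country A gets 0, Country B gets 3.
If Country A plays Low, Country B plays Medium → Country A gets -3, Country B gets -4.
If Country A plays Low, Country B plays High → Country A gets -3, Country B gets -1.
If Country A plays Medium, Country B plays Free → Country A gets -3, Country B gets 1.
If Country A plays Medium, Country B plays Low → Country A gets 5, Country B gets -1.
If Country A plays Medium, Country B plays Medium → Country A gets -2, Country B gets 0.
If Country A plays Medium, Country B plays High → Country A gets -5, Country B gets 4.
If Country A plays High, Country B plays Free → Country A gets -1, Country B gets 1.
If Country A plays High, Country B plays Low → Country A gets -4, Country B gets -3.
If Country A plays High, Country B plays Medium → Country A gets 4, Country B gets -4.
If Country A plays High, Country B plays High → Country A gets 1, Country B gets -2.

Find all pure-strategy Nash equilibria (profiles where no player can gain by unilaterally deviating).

For each strategy profile, look for a profitable unilateral deviation.
(Free, Free): Country B can switch to Low (-5 → 0). Not NE.
(Free, Low): Country A can switch to Low (-3 → 0). Not NE.
(Free, Medium): Country A gets 5, best alternative 4; Country B gets 4, best alternative 3. No profitable deviation — NE.
(Free, High): Country B can switch to Medium (3 → 4). Not NE.
(Low, Free): Country A can switch to Free (-5 → 5). Not NE.
(Low, Low): Country A can switch to Medium (0 → 5). Not NE.
(Low, Medium): Country A can switch to Free (-3 → 5). Not NE.
(Low, High): Country A can switch to Free (-3 → 2). Not NE.
(Medium, Free): Country A can switch to Free (-3 → 5). Not NE.
(The remaining 7 profiles each have a profitable deviation by the same check.)

(Free, Medium)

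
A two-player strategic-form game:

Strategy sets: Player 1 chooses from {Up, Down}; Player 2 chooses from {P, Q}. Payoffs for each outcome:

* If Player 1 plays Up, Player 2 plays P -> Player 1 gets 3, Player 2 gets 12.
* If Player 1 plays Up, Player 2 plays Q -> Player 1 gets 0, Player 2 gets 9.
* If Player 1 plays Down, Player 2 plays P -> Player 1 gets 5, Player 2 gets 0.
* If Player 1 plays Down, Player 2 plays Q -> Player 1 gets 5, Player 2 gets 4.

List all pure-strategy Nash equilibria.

Mark each player's best response to every combination of opponents' strategies; a profile where every player is best-responding is a pure Nash equilibrium.
Player 1 against P: payoffs 3, 5 → best response Down.
Player 1 against Q: payoffs 0, 5 → best response Down.
Player 2 against Up: payoffs 12, 9 → best response P.
Player 2 against Down: payoffs 0, 4 → best response Q.
Mutual best responses: (Down, Q).

Pure NE: (Down, Q)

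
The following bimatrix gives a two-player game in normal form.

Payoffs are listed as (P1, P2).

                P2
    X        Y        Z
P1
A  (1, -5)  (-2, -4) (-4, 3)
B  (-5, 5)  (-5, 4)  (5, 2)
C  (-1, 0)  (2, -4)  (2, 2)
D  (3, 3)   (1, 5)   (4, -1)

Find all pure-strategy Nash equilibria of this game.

No pure-strategy Nash equilibrium.

For each player, find the best response to each opponent profile; mutual best responses are the pure NE.
P1 against X: payoffs 1, -5, -1, 3 → best response D.
P1 against Y: payoffs -2, -5, 2, 1 → best response C.
P1 against Z: payoffs -4, 5, 2, 4 → best response B.
P2 against A: payoffs -5, -4, 3 → best response Z.
P2 against B: payoffs 5, 4, 2 → best response X.
P2 against C: payoffs 0, -4, 2 → best response Z.
P2 against D: payoffs 3, 5, -1 → best response Y.
No profile is a mutual best response for all players.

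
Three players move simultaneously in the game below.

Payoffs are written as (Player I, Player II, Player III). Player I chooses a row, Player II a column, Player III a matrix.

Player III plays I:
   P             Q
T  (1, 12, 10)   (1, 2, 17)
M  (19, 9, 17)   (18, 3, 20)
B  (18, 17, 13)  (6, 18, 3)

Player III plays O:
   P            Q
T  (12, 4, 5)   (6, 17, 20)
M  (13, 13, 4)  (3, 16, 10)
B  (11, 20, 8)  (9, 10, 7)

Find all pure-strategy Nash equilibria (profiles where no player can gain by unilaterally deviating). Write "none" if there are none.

The unique pure-strategy Nash equilibrium is (M, P, I).

Player I against (P, I): payoffs 1, 19, 18 → best response M.
Player I against (P, O): payoffs 12, 13, 11 → best response M.
Player I against (Q, I): payoffs 1, 18, 6 → best response M.
Player I against (Q, O): payoffs 6, 3, 9 → best response B.
Player II against (T, I): payoffs 12, 2 → best response P.
Player II against (T, O): payoffs 4, 17 → best response Q.
Player II against (M, I): payoffs 9, 3 → best response P.
Player II against (M, O): payoffs 13, 16 → best response Q.
Player II against (B, I): payoffs 17, 18 → best response Q.
Player II against (B, O): payoffs 20, 10 → best response P.
Player III against (T, P): payoffs 10, 5 → best response I.
Player III against (T, Q): payoffs 17, 20 → best response O.
Player III against (M, P): payoffs 17, 4 → best response I.
Player III against (M, Q): payoffs 20, 10 → best response I.
Player III against (B, P): payoffs 13, 8 → best response I.
Player III against (B, Q): payoffs 3, 7 → best response O.
Mutual best responses: (M, P, I).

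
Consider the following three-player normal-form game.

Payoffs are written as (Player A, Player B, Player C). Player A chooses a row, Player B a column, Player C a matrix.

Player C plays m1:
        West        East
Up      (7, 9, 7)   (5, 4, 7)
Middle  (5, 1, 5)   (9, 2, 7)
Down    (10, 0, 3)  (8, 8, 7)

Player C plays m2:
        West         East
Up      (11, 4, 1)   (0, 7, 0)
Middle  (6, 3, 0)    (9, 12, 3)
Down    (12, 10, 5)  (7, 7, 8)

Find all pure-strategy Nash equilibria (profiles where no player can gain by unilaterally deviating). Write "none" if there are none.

(Up, West, m1): Player A can switch to Down (7 → 10). Not NE.
(Up, West, m2): Player A can switch to Down (11 → 12). Not NE.
(Up, East, m1): Player A can switch to Middle (5 → 9). Not NE.
(Up, East, m2): Player A can switch to Middle (0 → 9). Not NE.
(Middle, West, m1): Player A can switch to Up (5 → 7). Not NE.
(Middle, West, m2): Player A can switch to Up (6 → 11). Not NE.
(Middle, East, m1): Player A gets 9, best alternative 8; Player B gets 2, best alternative 1; Player C gets 7, best alternative 3. No profitable deviation — NE.
(Middle, East, m2): Player C can switch to m1 (3 → 7). Not NE.
(Down, West, m1): Player B can switch to East (0 → 8). Not NE.
(Down, West, m2): Player A gets 12, best alternative 11; Player B gets 10, best alternative 7; Player C gets 5, best alternative 3. No profitable deviation — NE.
(The remaining 2 profiles each have a profitable deviation by the same check.)

(Middle, East, m1); (Down, West, m2)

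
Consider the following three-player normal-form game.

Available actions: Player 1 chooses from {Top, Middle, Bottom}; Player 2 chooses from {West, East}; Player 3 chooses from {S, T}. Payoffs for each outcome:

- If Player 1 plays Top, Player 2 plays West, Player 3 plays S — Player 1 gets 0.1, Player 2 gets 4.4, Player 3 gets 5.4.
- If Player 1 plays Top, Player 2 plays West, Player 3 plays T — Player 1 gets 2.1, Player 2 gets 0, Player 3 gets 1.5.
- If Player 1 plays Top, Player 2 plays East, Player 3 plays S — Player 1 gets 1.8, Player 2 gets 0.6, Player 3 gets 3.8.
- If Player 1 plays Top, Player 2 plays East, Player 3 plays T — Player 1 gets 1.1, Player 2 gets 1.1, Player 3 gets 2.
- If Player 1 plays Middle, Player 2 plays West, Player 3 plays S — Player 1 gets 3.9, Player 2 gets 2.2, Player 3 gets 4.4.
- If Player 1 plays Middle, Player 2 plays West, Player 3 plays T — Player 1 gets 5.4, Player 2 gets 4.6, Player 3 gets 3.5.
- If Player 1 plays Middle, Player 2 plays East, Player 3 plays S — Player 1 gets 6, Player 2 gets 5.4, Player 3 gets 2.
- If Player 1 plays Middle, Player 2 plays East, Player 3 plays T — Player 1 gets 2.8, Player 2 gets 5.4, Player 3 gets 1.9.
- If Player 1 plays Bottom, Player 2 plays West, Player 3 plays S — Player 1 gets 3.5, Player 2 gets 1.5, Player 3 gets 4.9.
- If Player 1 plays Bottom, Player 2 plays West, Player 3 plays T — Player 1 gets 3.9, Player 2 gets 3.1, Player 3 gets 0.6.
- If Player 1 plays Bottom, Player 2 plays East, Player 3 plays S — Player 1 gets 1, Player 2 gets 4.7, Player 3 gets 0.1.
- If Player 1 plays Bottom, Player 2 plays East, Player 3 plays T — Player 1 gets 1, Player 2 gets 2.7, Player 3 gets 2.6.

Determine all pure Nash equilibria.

Pure NE: (Middle, East, S)

Player 1 against (West, S): payoffs 0.1, 3.9, 3.5 → best response Middle.
Player 1 against (West, T): payoffs 2.1, 5.4, 3.9 → best response Middle.
Player 1 against (East, S): payoffs 1.8, 6, 1 → best response Middle.
Player 1 against (East, T): payoffs 1.1, 2.8, 1 → best response Middle.
Player 2 against (Top, S): payoffs 4.4, 0.6 → best response West.
Player 2 against (Top, T): payoffs 0, 1.1 → best response East.
Player 2 against (Middle, S): payoffs 2.2, 5.4 → best response East.
Player 2 against (Middle, T): payoffs 4.6, 5.4 → best response East.
Player 2 against (Bottom, S): payoffs 1.5, 4.7 → best response East.
Player 2 against (Bottom, T): payoffs 3.1, 2.7 → best response West.
Player 3 against (Top, West): payoffs 5.4, 1.5 → best response S.
Player 3 against (Top, East): payoffs 3.8, 2 → best response S.
Player 3 against (Middle, West): payoffs 4.4, 3.5 → best response S.
Player 3 against (Middle, East): payoffs 2, 1.9 → best response S.
Player 3 against (Bottom, West): payoffs 4.9, 0.6 → best response S.
Player 3 against (Bottom, East): payoffs 0.1, 2.6 → best response T.
Mutual best responses: (Middle, East, S).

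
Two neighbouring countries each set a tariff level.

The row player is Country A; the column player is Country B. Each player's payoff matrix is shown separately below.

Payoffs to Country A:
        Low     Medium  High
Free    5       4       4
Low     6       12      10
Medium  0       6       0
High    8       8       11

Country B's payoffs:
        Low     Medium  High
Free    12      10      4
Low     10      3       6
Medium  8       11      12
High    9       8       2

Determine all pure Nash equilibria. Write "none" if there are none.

(High, Low)

(Free, Low): Country A can switch to Low (5 → 6). Not NE.
(Free, Medium): Country A can switch to Low (4 → 12). Not NE.
(Free, High): Country A can switch to Low (4 → 10). Not NE.
(Low, Low): Country A can switch to High (6 → 8). Not NE.
(Low, Medium): Country B can switch to Low (3 → 10). Not NE.
(Low, High): Country A can switch to High (10 → 11). Not NE.
(High, Low): Country A gets 8, best alternative 6; Country B gets 9, best alternative 8. No profitable deviation — NE.
(The remaining 5 profiles each have a profitable deviation by the same check.)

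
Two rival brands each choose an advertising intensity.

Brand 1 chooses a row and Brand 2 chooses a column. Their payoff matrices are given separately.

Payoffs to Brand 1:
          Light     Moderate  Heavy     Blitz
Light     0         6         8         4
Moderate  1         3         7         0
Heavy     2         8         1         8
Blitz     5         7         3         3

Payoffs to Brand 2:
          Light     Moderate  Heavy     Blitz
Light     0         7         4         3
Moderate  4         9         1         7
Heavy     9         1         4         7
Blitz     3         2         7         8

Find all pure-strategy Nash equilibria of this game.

(Light, Light): Brand 1 can switch to Moderate (0 → 1). Not NE.
(Light, Moderate): Brand 1 can switch to Heavy (6 → 8). Not NE.
(Light, Heavy): Brand 2 can switch to Moderate (4 → 7). Not NE.
(Light, Blitz): Brand 1 can switch to Heavy (4 → 8). Not NE.
(Moderate, Light): Brand 1 can switch to Heavy (1 → 2). Not NE.
(Moderate, Moderate): Brand 1 can switch to Light (3 → 6). Not NE.
(Moderate, Heavy): Brand 1 can switch to Light (7 → 8). Not NE.
(Moderate, Blitz): Brand 1 can switch to Light (0 → 4). Not NE.
(The remaining 8 profiles each have a profitable deviation by the same check.)

This game has no pure Nash equilibrium.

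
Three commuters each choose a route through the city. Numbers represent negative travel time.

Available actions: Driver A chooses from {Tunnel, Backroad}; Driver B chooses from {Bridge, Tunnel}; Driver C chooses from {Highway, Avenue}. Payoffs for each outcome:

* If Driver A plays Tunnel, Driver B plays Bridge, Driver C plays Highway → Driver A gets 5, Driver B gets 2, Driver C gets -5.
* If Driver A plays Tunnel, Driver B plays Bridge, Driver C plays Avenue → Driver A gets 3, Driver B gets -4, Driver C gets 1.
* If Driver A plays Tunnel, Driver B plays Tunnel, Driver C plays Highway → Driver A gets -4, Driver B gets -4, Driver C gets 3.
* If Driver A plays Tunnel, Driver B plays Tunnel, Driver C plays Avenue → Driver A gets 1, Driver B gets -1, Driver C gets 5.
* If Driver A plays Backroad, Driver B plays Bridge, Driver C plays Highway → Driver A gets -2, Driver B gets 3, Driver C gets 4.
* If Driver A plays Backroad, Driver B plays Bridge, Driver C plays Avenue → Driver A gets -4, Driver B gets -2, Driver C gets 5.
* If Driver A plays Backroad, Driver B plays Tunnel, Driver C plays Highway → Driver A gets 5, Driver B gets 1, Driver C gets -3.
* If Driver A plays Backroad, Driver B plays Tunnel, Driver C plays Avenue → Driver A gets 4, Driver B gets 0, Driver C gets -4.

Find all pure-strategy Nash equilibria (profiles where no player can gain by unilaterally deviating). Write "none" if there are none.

No pure-strategy Nash equilibrium.

Driver A against (Bridge, Highway): payoffs 5, -2 → best response Tunnel.
Driver A against (Bridge, Avenue): payoffs 3, -4 → best response Tunnel.
Driver A against (Tunnel, Highway): payoffs -4, 5 → best response Backroad.
Driver A against (Tunnel, Avenue): payoffs 1, 4 → best response Backroad.
Driver B against (Tunnel, Highway): payoffs 2, -4 → best response Bridge.
Driver B against (Tunnel, Avenue): payoffs -4, -1 → best response Tunnel.
Driver B against (Backroad, Highway): payoffs 3, 1 → best response Bridge.
Driver B against (Backroad, Avenue): payoffs -2, 0 → best response Tunnel.
Driver C against (Tunnel, Bridge): payoffs -5, 1 → best response Avenue.
Driver C against (Tunnel, Tunnel): payoffs 3, 5 → best response Avenue.
Driver C against (Backroad, Bridge): payoffs 4, 5 → best response Avenue.
Driver C against (Backroad, Tunnel): payoffs -3, -4 → best response Highway.
No profile is a mutual best response for all players.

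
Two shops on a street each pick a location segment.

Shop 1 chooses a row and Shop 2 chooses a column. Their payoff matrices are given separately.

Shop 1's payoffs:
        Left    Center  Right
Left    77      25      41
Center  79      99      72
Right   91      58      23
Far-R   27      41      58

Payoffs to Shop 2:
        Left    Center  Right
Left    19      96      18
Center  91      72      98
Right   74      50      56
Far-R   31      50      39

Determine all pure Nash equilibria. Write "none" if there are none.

For each player, find the best response to each opponent profile; mutual best responses are the pure NE.
Shop 1 against Left: payoffs 77, 79, 91, 27 → best response Right.
Shop 1 against Center: payoffs 25, 99, 58, 41 → best response Center.
Shop 1 against Right: payoffs 41, 72, 23, 58 → best response Center.
Shop 2 against Left: payoffs 19, 96, 18 → best response Center.
Shop 2 against Center: payoffs 91, 72, 98 → best response Right.
Shop 2 against Right: payoffs 74, 50, 56 → best response Left.
Shop 2 against Far-R: payoffs 31, 50, 39 → best response Center.
Mutual best responses: (Center, Right); (Right, Left).

Pure-strategy Nash equilibria: (Center, Right) and (Right, Left)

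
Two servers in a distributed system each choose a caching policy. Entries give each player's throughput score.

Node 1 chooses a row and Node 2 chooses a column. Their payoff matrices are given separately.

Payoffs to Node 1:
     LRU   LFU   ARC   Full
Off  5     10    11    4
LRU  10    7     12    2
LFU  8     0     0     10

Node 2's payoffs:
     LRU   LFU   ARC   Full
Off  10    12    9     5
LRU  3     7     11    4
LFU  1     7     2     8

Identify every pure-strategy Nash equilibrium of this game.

The pure Nash equilibria are (Off, LFU); (LRU, ARC); (LFU, Full).

(Off, LRU): Node 1 can switch to LRU (5 → 10). Not NE.
(Off, LFU): Node 1 gets 10, best alternative 7; Node 2 gets 12, best alternative 10. No profitable deviation — NE.
(Off, ARC): Node 1 can switch to LRU (11 → 12). Not NE.
(Off, Full): Node 1 can switch to LFU (4 → 10). Not NE.
(LRU, LRU): Node 2 can switch to LFU (3 → 7). Not NE.
(LRU, LFU): Node 1 can switch to Off (7 → 10). Not NE.
(LRU, ARC): Node 1 gets 12, best alternative 11; Node 2 gets 11, best alternative 7. No profitable deviation — NE.
(LRU, Full): Node 1 can switch to Off (2 → 4). Not NE.
(LFU, Full): Node 1 gets 10, best alternative 4; Node 2 gets 8, best alternative 7. No profitable deviation — NE.
(The remaining 3 profiles each have a profitable deviation by the same check.)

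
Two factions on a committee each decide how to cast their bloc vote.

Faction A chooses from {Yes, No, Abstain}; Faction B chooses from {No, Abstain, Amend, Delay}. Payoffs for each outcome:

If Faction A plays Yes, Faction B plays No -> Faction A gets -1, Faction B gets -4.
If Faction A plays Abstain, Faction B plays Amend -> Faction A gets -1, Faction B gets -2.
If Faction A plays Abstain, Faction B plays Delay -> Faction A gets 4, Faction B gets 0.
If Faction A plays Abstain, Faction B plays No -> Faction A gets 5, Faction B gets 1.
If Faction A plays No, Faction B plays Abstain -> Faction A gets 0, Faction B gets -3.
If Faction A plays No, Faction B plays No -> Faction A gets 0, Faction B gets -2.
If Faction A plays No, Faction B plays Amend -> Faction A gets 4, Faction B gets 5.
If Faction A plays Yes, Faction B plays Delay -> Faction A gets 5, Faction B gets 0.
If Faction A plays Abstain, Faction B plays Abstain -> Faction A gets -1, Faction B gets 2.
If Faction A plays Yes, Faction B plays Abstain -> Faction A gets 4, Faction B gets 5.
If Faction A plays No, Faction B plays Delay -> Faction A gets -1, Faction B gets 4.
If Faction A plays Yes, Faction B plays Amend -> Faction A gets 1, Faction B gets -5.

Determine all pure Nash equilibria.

The pure Nash equilibria are (Yes, Abstain) and (No, Amend).

Faction A against No: payoffs -1, 0, 5 → best response Abstain.
Faction A against Abstain: payoffs 4, 0, -1 → best response Yes.
Faction A against Amend: payoffs 1, 4, -1 → best response No.
Faction A against Delay: payoffs 5, -1, 4 → best response Yes.
Faction B against Yes: payoffs -4, 5, -5, 0 → best response Abstain.
Faction B against No: payoffs -2, -3, 5, 4 → best response Amend.
Faction B against Abstain: payoffs 1, 2, -2, 0 → best response Abstain.
Mutual best responses: (Yes, Abstain); (No, Amend).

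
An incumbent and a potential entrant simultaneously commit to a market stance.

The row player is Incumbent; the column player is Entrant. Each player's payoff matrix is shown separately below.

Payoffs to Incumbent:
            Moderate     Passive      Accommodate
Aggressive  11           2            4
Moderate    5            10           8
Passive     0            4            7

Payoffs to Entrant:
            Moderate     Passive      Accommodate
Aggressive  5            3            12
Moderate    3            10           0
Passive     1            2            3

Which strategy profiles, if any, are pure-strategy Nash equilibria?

Check each profile: it is a Nash equilibrium iff no player can strictly gain by switching unilaterally.
(Aggressive, Moderate): Entrant can switch to Accommodate (5 → 12). Not NE.
(Aggressive, Passive): Incumbent can switch to Moderate (2 → 10). Not NE.
(Aggressive, Accommodate): Incumbent can switch to Moderate (4 → 8). Not NE.
(Moderate, Moderate): Incumbent can switch to Aggressive (5 → 11). Not NE.
(Moderate, Passive): Incumbent gets 10, best alternative 4; Entrant gets 10, best alternative 3. No profitable deviation — NE.
(Moderate, Accommodate): Entrant can switch to Moderate (0 → 3). Not NE.
(Passive, Moderate): Incumbent can switch to Aggressive (0 → 11). Not NE.
(Passive, Passive): Incumbent can switch to Moderate (4 → 10). Not NE.
(Passive, Accommodate): Incumbent can switch to Moderate (7 → 8). Not NE.

Pure NE: (Moderate, Passive)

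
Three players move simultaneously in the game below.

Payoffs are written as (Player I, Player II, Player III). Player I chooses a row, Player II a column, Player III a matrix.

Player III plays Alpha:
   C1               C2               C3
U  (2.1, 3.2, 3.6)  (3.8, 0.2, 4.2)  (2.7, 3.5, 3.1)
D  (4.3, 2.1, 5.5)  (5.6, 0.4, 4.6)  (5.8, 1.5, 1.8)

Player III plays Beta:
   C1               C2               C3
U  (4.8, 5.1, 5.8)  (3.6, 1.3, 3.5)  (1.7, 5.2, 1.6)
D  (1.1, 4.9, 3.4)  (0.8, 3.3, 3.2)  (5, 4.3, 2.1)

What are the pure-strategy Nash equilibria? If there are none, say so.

Player I against (C1, Alpha): payoffs 2.1, 4.3 → best response D.
Player I against (C1, Beta): payoffs 4.8, 1.1 → best response U.
Player I against (C2, Alpha): payoffs 3.8, 5.6 → best response D.
Player I against (C2, Beta): payoffs 3.6, 0.8 → best response U.
Player I against (C3, Alpha): payoffs 2.7, 5.8 → best response D.
Player I against (C3, Beta): payoffs 1.7, 5 → best response D.
Player II against (U, Alpha): payoffs 3.2, 0.2, 3.5 → best response C3.
Player II against (U, Beta): payoffs 5.1, 1.3, 5.2 → best response C3.
Player II against (D, Alpha): payoffs 2.1, 0.4, 1.5 → best response C1.
Player II against (D, Beta): payoffs 4.9, 3.3, 4.3 → best response C1.
Player III against (U, C1): payoffs 3.6, 5.8 → best response Beta.
Player III against (U, C2): payoffs 4.2, 3.5 → best response Alpha.
Player III against (U, C3): payoffs 3.1, 1.6 → best response Alpha.
Player III against (D, C1): payoffs 5.5, 3.4 → best response Alpha.
Player III against (D, C2): payoffs 4.6, 3.2 → best response Alpha.
Player III against (D, C3): payoffs 1.8, 2.1 → best response Beta.
Mutual best responses: (D, C1, Alpha).

(D, C1, Alpha)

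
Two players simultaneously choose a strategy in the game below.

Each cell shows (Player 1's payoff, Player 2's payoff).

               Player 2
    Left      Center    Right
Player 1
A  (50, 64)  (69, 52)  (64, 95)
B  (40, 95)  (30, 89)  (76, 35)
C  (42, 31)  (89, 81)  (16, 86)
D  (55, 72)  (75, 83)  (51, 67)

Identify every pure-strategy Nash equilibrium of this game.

This game has no pure Nash equilibrium.

For each strategy profile, look for a profitable unilateral deviation.
(A, Left): Player 1 can switch to D (50 → 55). Not NE.
(A, Center): Player 1 can switch to C (69 → 89). Not NE.
(A, Right): Player 1 can switch to B (64 → 76). Not NE.
(B, Left): Player 1 can switch to A (40 → 50). Not NE.
(B, Center): Player 1 can switch to A (30 → 69). Not NE.
(B, Right): Player 2 can switch to Left (35 → 95). Not NE.
(C, Left): Player 1 can switch to A (42 → 50). Not NE.
(C, Center): Player 2 can switch to Right (81 → 86). Not NE.
(C, Right): Player 1 can switch to A (16 → 64). Not NE.
(D, Left): Player 2 can switch to Center (72 → 83). Not NE.
(The remaining 2 profiles each have a profitable deviation by the same check.)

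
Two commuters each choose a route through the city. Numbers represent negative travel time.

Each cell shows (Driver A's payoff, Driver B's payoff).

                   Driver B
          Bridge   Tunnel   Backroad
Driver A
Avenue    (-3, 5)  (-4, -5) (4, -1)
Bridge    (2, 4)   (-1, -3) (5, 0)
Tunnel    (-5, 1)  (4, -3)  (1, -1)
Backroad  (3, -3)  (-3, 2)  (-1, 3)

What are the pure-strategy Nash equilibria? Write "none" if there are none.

(Avenue, Bridge): Driver A can switch to Bridge (-3 → 2). Not NE.
(Avenue, Tunnel): Driver A can switch to Bridge (-4 → -1). Not NE.
(Avenue, Backroad): Driver A can switch to Bridge (4 → 5). Not NE.
(Bridge, Bridge): Driver A can switch to Backroad (2 → 3). Not NE.
(Bridge, Tunnel): Driver A can switch to Tunnel (-1 → 4). Not NE.
(Bridge, Backroad): Driver B can switch to Bridge (0 → 4). Not NE.
(Tunnel, Bridge): Driver A can switch to Avenue (-5 → -3). Not NE.
(Tunnel, Tunnel): Driver B can switch to Bridge (-3 → 1). Not NE.
(Tunnel, Backroad): Driver A can switch to Avenue (1 → 4). Not NE.
(Backroad, Bridge): Driver B can switch to Tunnel (-3 → 2). Not NE.
(The remaining 2 profiles each have a profitable deviation by the same check.)

none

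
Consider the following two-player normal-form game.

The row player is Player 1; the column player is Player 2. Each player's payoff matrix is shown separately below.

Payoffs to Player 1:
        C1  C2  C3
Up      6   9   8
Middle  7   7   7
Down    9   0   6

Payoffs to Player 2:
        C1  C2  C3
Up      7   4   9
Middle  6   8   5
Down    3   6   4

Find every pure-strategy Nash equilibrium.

(Up, C3)

Player 1 against C1: payoffs 6, 7, 9 → best response Down.
Player 1 against C2: payoffs 9, 7, 0 → best response Up.
Player 1 against C3: payoffs 8, 7, 6 → best response Up.
Player 2 against Up: payoffs 7, 4, 9 → best response C3.
Player 2 against Middle: payoffs 6, 8, 5 → best response C2.
Player 2 against Down: payoffs 3, 6, 4 → best response C2.
Mutual best responses: (Up, C3).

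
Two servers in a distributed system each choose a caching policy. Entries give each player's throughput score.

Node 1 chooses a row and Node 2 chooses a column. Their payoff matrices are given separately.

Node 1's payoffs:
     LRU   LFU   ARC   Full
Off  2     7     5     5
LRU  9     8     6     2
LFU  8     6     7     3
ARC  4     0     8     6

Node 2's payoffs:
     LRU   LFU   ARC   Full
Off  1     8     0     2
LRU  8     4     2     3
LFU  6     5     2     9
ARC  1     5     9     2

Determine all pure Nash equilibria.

(LRU, LRU) and (ARC, ARC)

For each strategy profile, look for a profitable unilateral deviation.
(Off, LRU): Node 1 can switch to LRU (2 → 9). Not NE.
(Off, LFU): Node 1 can switch to LRU (7 → 8). Not NE.
(Off, ARC): Node 1 can switch to LRU (5 → 6). Not NE.
(Off, Full): Node 1 can switch to ARC (5 → 6). Not NE.
(LRU, LRU): Node 1 gets 9, best alternative 8; Node 2 gets 8, best alternative 4. No profitable deviation — NE.
(LRU, LFU): Node 2 can switch to LRU (4 → 8). Not NE.
(LRU, ARC): Node 1 can switch to LFU (6 → 7). Not NE.
(LRU, Full): Node 1 can switch to Off (2 → 5). Not NE.
(LFU, LRU): Node 1 can switch to LRU (8 → 9). Not NE.
(LFU, LFU): Node 1 can switch to Off (6 → 7). Not NE.
(LFU, ARC): Node 1 can switch to ARC (7 → 8). Not NE.
(LFU, Full): Node 1 can switch to Off (3 → 5). Not NE.
(ARC, LRU): Node 1 can switch to LRU (4 → 9). Not NE.
(ARC, ARC): Node 1 gets 8, best alternative 7; Node 2 gets 9, best alternative 5. No profitable deviation — NE.
(The remaining 2 profiles each have a profitable deviation by the same check.)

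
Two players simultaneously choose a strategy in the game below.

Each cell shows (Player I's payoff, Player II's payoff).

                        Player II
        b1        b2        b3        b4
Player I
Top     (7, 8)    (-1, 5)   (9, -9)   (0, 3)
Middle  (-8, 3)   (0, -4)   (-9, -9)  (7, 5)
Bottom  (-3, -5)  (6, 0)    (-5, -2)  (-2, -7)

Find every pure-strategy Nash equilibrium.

(Top, b1): Player I gets 7, best alternative -3; Player II gets 8, best alternative 5. No profitable deviation — NE.
(Top, b2): Player I can switch to Middle (-1 → 0). Not NE.
(Top, b3): Player II can switch to b1 (-9 → 8). Not NE.
(Top, b4): Player I can switch to Middle (0 → 7). Not NE.
(Middle, b1): Player I can switch to Top (-8 → 7). Not NE.
(Middle, b2): Player I can switch to Bottom (0 → 6). Not NE.
(Middle, b3): Player I can switch to Top (-9 → 9). Not NE.
(Middle, b4): Player I gets 7, best alternative 0; Player II gets 5, best alternative 3. No profitable deviation — NE.
(Bottom, b2): Player I gets 6, best alternative 0; Player II gets 0, best alternative -2. No profitable deviation — NE.
(The remaining 3 profiles each have a profitable deviation by the same check.)

Pure-strategy Nash equilibria: (Top, b1), (Middle, b4), (Bottom, b2)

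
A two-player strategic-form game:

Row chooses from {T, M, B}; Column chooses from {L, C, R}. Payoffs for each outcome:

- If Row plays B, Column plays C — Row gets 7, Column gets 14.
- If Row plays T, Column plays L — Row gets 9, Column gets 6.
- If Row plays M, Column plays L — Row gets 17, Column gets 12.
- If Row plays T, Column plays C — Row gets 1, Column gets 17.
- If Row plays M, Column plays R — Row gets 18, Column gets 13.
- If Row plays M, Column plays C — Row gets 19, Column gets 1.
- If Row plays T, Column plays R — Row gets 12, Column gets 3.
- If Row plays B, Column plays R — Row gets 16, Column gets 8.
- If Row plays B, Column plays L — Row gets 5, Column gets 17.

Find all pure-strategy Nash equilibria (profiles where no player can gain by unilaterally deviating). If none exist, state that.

Check each profile: it is a Nash equilibrium iff no player can strictly gain by switching unilaterally.
(T, L): Row can switch to M (9 → 17). Not NE.
(T, C): Row can switch to M (1 → 19). Not NE.
(T, R): Row can switch to M (12 → 18). Not NE.
(M, L): Column can switch to R (12 → 13). Not NE.
(M, C): Column can switch to L (1 → 12). Not NE.
(M, R): Row gets 18, best alternative 16; Column gets 13, best alternative 12. No profitable deviation — NE.
(B, L): Row can switch to T (5 → 9). Not NE.
(B, C): Row can switch to M (7 → 19). Not NE.
(B, R): Row can switch to M (16 → 18). Not NE.

The unique pure-strategy Nash equilibrium is (M, R).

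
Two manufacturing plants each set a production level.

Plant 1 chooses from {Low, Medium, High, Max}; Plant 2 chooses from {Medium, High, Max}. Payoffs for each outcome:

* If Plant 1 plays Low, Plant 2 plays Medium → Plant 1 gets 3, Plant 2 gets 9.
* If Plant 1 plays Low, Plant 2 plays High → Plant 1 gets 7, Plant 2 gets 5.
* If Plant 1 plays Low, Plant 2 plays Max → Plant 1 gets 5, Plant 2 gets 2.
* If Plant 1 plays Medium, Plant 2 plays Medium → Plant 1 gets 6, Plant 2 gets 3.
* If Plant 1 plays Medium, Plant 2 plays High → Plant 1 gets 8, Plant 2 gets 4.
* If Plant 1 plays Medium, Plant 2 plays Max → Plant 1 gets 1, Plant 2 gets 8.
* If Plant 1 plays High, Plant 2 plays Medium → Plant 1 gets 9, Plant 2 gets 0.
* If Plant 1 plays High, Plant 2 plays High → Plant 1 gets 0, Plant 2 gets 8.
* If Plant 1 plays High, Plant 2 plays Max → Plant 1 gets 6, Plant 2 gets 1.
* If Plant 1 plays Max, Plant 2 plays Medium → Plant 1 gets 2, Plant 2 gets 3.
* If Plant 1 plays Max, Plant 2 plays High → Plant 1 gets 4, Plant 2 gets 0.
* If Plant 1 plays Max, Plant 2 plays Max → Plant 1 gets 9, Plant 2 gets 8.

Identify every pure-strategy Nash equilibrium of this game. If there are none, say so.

Plant 1 against Medium: payoffs 3, 6, 9, 2 → best response High.
Plant 1 against High: payoffs 7, 8, 0, 4 → best response Medium.
Plant 1 against Max: payoffs 5, 1, 6, 9 → best response Max.
Plant 2 against Low: payoffs 9, 5, 2 → best response Medium.
Plant 2 against Medium: payoffs 3, 4, 8 → best response Max.
Plant 2 against High: payoffs 0, 8, 1 → best response High.
Plant 2 against Max: payoffs 3, 0, 8 → best response Max.
Mutual best responses: (Max, Max).

Pure NE: (Max, Max)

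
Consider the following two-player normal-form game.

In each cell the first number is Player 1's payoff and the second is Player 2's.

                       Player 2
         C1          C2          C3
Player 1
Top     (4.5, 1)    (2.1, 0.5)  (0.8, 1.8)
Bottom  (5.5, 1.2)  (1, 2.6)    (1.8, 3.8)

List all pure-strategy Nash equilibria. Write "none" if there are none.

The unique pure-strategy Nash equilibrium is (Bottom, C3).

Player 1 against C1: payoffs 4.5, 5.5 → best response Bottom.
Player 1 against C2: payoffs 2.1, 1 → best response Top.
Player 1 against C3: payoffs 0.8, 1.8 → best response Bottom.
Player 2 against Top: payoffs 1, 0.5, 1.8 → best response C3.
Player 2 against Bottom: payoffs 1.2, 2.6, 3.8 → best response C3.
Mutual best responses: (Bottom, C3).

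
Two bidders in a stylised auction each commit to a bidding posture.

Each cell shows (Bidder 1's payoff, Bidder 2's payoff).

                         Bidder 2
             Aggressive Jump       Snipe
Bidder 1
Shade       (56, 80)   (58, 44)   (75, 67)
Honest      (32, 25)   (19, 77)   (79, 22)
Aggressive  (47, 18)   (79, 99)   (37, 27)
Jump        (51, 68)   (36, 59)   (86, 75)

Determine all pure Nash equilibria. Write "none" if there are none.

For each player, find the best response to each opponent profile; mutual best responses are the pure NE.
Bidder 1 against Aggressive: payoffs 56, 32, 47, 51 → best response Shade.
Bidder 1 against Jump: payoffs 58, 19, 79, 36 → best response Aggressive.
Bidder 1 against Snipe: payoffs 75, 79, 37, 86 → best response Jump.
Bidder 2 against Shade: payoffs 80, 44, 67 → best response Aggressive.
Bidder 2 against Honest: payoffs 25, 77, 22 → best response Jump.
Bidder 2 against Aggressive: payoffs 18, 99, 27 → best response Jump.
Bidder 2 against Jump: payoffs 68, 59, 75 → best response Snipe.
Mutual best responses: (Shade, Aggressive); (Aggressive, Jump); (Jump, Snipe).

Pure-strategy Nash equilibria: (Shade, Aggressive); (Aggressive, Jump); (Jump, Snipe)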